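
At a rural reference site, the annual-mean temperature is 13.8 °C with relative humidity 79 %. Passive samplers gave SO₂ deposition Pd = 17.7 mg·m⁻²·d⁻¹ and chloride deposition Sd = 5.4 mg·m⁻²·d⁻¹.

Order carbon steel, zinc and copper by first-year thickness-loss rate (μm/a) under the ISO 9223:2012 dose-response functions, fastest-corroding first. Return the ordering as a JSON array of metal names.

carbon steel: T>10 °C ⇒ hinge -0.054·(13.8−10) = -0.2052
  sulphur-dioxide contribution → 31.19 μm/a
  chloride contribution → 6.833 μm/a
  total first-year rate 38.02 μm/a
zinc: temperature factor f = -0.071·(3.8) = -0.2698
  sulphur-dioxide contribution → 1.321 μm/a
  chloride contribution → 0.2782 μm/a
  total first-year rate 1.599 μm/a
copper: temperature factor f = -0.080·(3.8) = -0.3040
  sulphur-dioxide contribution → 0.8729 μm/a
  chloride contribution → 0.5461 μm/a
  ⇒ r_corr(copper) = 1.419 μm/a
Ordering by μm/a: carbon steel (38) > zinc (1.6) > copper (1.42)

["carbon steel", "zinc", "copper"]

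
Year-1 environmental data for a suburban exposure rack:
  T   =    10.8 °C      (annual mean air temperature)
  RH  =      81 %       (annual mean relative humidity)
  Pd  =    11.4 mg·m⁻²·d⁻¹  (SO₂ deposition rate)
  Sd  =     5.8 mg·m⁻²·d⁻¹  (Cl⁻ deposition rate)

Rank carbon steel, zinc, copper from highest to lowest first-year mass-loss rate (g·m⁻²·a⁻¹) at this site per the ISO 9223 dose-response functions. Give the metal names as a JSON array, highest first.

carbon steel: f(T) = -0.054·(T−10) [T>10 °C] = -0.0432
  Pd branch = 1.77·Pd^0.52·e^(0.02·RH+f) = 30.36 μm/a
  Sd branch = 0.102·Sd^0.62·e^(0.033·RH+0.04·T) = 6.767 μm/a
  sum: 30.36 + 6.767 → r_corr = 37.13 μm/a
  mass loss = 37.13 μm/a × 7.85 g/cm³ = 291.5 g·m⁻²·a⁻¹
zinc: temperature factor f = -0.071·(0.8) = -0.0568
  SO₂ term: 0.0129·11.4^0.44·exp(0.046·81-0.0568) = 1.476
  Sd branch = 0.0175·Sd^0.57·e^(0.008·RH+0.085·T) = 0.2282 μm/a
  sum: 1.476 + 0.2282 → r_corr = 1.704 μm/a
  mass loss = 1.704 μm/a × 7.14 g/cm³ = 12.17 g·m⁻²·a⁻¹
copper: T>10 °C ⇒ hinge -0.080·(10.8−10) = -0.0640
  Pd branch = 0.0053·Pd^0.26·e^(0.059·RH+f) = 1.114 μm/a
  Sd branch = 0.01025·Sd^0.27·e^(0.036·RH+0.049·T) = 0.5165 μm/a
  r_corr = 1.114 + 0.5165 = 1.63 μm/a
  mass loss = 1.63 μm/a × 8.96 g/cm³ = 14.61 g·m⁻²·a⁻¹
Ordering by g·m⁻²·a⁻¹: carbon steel (291) > copper (14.6) > zinc (12.2)

["carbon steel", "copper", "zinc"]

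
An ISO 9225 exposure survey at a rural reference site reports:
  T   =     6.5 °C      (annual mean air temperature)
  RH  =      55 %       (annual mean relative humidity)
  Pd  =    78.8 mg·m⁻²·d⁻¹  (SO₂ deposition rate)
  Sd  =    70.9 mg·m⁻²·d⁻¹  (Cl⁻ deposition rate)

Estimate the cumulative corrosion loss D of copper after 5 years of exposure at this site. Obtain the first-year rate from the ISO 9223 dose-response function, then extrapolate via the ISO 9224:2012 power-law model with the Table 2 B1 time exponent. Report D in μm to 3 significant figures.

D(5) = 1.74 μm

copper: temperature factor f = +0.126·(-3.5) = -0.4410
  SO₂ term: 0.0053·78.8^0.26·exp(0.059·55-0.4410) = 0.2724
  Sd branch = 0.01025·Sd^0.27·e^(0.036·RH+0.049·T) = 0.3226 μm/a
  r_corr = 0.2724 + 0.3226 = 0.5949 μm/a
Long-term exponent b (ISO 9224 Table 2, B1) = 0.667
  D(5) = 0.5949 × 5^0.667 = 0.5949 × 2.926 = 1.741 μm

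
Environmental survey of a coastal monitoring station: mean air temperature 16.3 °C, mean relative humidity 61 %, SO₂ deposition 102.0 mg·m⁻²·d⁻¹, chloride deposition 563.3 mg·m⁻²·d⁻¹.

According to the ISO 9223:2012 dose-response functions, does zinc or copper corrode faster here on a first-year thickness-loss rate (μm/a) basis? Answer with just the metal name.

zinc

zinc: f(T) = -0.071·(T−10) [T>10 °C] = -0.4473
  Pd branch = 0.0129·Pd^0.44·e^(0.046·RH+f) = 1.044 μm/a
  Sd branch = 0.0175·Sd^0.57·e^(0.008·RH+0.085·T) = 4.213 μm/a
  sum: 1.044 + 4.213 → r_corr = 5.257 μm/a
copper: f(T) = -0.080·(T−10) [T>10 °C] = -0.5040
  Pd branch = 0.0053·Pd^0.26·e^(0.059·RH+f) = 0.3896 μm/a
  Sd branch = 0.01025·Sd^0.27·e^(0.036·RH+0.049·T) = 1.132 μm/a
  r_corr = 0.3896 + 1.132 = 1.522 μm/a
Ordering by μm/a: zinc (5.26) > copper (1.52)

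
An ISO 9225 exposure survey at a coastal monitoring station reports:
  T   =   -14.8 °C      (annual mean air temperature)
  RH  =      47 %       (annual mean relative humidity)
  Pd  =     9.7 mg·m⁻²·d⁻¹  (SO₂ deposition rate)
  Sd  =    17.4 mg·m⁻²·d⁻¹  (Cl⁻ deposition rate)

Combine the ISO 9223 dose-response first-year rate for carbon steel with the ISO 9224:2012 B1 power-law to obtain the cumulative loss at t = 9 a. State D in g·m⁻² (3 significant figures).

carbon steel: f(T) = +0.150·(T−10) [T≤10 °C] = -3.7200
  SO₂ term: 1.77·9.7^0.52·exp(0.02·47-3.7200) = 0.3579
  Sd branch = 0.102·Sd^0.62·e^(0.033·RH+0.04·T) = 1.564 μm/a
  r_corr = 0.3579 + 1.564 = 1.922 μm/a
Power-law: D(9) = r_corr · 9^0.523
  D(9) = 1.922 × 9^0.523 = 1.922 × 3.156 = 6.064 μm
  Mass loss = 6.064 μm × 7.85 g/cm³ = 47.61 g·m⁻²

D(9) = 47.6 g·m⁻²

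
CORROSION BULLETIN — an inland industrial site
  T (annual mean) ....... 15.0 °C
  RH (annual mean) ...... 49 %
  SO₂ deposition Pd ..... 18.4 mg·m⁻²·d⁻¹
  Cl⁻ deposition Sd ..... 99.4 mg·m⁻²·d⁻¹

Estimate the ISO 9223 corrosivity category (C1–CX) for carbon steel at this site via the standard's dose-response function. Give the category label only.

C3

carbon steel: T>10 °C ⇒ hinge -0.054·(15.0−10) = -0.2700
  Pd branch = 1.77·Pd^0.52·e^(0.02·RH+f) = 16.37 μm/a
  Cl⁻ term: 0.102·99.4^0.62·exp(0.033·49+0.04·15.0) = 16.21
  sum: 16.37 + 16.21 → r_corr = 32.58 μm/a
ISO 9223 Table 2 (carbon steel): 25 < 32.6 ≤ 50 μm/a ⇒ C3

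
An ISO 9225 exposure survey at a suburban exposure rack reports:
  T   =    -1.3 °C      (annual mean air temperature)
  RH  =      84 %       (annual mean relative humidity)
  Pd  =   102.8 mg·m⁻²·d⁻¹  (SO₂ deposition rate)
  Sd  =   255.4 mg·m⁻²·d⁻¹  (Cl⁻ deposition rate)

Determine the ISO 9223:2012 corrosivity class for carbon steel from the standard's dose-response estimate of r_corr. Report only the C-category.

C4

carbon steel: T≤10 °C ⇒ hinge +0.150·(-1.3−10) = -1.6950
  sulphur-dioxide contribution → 19.4 μm/a
  chloride contribution → 48.12 μm/a
  total first-year rate 67.52 μm/a
67.5 μm/a falls in (50, 80] for carbon steel → category C4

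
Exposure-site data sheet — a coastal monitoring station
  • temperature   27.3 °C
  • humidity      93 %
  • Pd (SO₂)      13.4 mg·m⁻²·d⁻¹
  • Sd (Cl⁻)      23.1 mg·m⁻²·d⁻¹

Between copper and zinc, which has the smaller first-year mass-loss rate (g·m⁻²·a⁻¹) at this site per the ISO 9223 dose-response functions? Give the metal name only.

copper: f(T) = -0.080·(T−10) [T>10 °C] = -1.3840
  Pd branch = 0.0053·Pd^0.26·e^(0.059·RH+f) = 0.6298 μm/a
  Sd branch = 0.01025·Sd^0.27·e^(0.036·RH+0.049·T) = 2.593 μm/a
  sum: 0.6298 + 2.593 → r_corr = 3.223 μm/a
  mass loss = 3.223 μm/a × 8.96 g/cm³ = 28.88 g·m⁻²·a⁻¹
zinc: temperature factor f = -0.071·(17.3) = -1.2283
  Pd branch = 0.0129·Pd^0.44·e^(0.046·RH+f) = 0.8531 μm/a
  Cl⁻ term: 0.0175·23.1^0.57·exp(0.008·93+0.085·27.3) = 2.245
  sum: 0.8531 + 2.245 → r_corr = 3.098 μm/a
  mass loss = 3.098 μm/a × 7.14 g/cm³ = 22.12 g·m⁻²·a⁻¹
Ordering by g·m⁻²·a⁻¹: copper (28.9) > zinc (22.1)

zinc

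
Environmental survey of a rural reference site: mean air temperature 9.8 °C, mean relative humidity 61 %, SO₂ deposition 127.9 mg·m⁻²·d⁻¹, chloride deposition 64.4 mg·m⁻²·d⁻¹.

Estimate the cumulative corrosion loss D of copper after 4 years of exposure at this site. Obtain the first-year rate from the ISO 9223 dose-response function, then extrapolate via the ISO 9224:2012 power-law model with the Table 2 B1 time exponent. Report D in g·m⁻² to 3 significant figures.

D(4) = 25.4 g·m⁻²

copper: temperature factor f = +0.126·(-0.2) = -0.0252
  SO₂ term: 0.0053·127.9^0.26·exp(0.059·61-0.0252) = 0.667
  Cl⁻ term: 0.01025·64.4^0.27·exp(0.036·61+0.049·9.8) = 0.4585
  r_corr = 0.667 + 0.4585 = 1.126 μm/a
Power-law: D(4) = r_corr · 4^0.667
  D(4) = 1.126 × 4^0.667 = 1.126 × 2.521 = 2.838 μm
  Mass loss = 2.838 μm × 8.96 g/cm³ = 25.42 g·m⁻²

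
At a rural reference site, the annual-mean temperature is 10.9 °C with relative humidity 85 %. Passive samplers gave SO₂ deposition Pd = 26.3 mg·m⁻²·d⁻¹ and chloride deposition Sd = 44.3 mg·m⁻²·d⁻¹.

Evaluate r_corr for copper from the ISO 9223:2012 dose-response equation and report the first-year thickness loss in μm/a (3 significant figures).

r_corr = 2.78 μm/a

copper: T>10 °C ⇒ hinge -0.080·(10.9−10) = -0.0720
  sulphur-dioxide contribution → 1.739 μm/a
  chloride contribution → 1.038 μm/a
  total first-year rate 2.776 μm/a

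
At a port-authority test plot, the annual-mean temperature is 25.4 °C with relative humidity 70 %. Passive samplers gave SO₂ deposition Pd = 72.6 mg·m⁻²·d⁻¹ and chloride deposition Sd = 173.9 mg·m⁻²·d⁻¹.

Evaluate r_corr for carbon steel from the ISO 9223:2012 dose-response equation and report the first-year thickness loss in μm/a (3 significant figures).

carbon steel: temperature factor f = -0.054·(15.4) = -0.8316
  SO₂ term: 1.77·72.6^0.52·exp(0.02·70-0.8316) = 29.01
  Cl⁻ term: 0.102·173.9^0.62·exp(0.033·70+0.04·25.4) = 69.51
  r_corr = 29.01 + 69.51 = 98.52 μm/a

r_corr = 98.5 μm/a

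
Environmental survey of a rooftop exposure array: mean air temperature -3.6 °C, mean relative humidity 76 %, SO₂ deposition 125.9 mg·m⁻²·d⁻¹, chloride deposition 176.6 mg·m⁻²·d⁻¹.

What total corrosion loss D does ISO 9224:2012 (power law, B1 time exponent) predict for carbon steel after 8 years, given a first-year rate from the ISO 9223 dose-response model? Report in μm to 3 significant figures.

D(8) = 118 μm

carbon steel: T≤10 °C ⇒ hinge +0.150·(-3.6−10) = -2.0400
  SO₂ term: 1.77·125.9^0.52·exp(0.02·76-2.0400) = 13.01
  Cl⁻ term: 0.102·176.6^0.62·exp(0.033·76+0.04·-3.6) = 26.82
  r_corr = 13.01 + 26.82 = 39.82 μm/a
Power-law: D(8) = r_corr · 8^0.523
  D(8) = 39.82 × 8^0.523 = 39.82 × 2.967 = 118.2 μm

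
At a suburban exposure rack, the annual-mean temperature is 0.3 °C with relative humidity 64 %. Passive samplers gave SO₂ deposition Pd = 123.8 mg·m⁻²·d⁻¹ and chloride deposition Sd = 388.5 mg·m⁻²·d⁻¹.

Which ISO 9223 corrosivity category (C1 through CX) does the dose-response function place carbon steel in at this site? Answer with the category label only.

carbon steel: temperature factor f = +0.150·(-9.7) = -1.4550
  sulphur-dioxide contribution → 18.2 μm/a
  chloride contribution → 34.39 μm/a
  ⇒ r_corr(carbon steel) = 52.6 μm/a
Category bounds: 50…80 μm/a bracket r_corr ⇒ C4

C4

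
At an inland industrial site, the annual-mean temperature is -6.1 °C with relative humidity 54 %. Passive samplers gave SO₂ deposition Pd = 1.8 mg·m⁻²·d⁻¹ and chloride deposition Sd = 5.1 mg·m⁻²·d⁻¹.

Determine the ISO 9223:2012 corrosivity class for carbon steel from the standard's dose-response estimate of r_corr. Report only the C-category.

carbon steel: f(T) = +0.150·(T−10) [T≤10 °C] = -2.4150
  SO₂ term: 1.77·1.8^0.52·exp(0.02·54-2.4150) = 0.6323
  Sd branch = 0.102·Sd^0.62·e^(0.033·RH+0.04·T) = 1.304 μm/a
  sum: 0.6323 + 1.304 → r_corr = 1.936 μm/a
ISO 9223 Table 2 (carbon steel): 1.3 < 1.94 ≤ 25 μm/a ⇒ C2

C2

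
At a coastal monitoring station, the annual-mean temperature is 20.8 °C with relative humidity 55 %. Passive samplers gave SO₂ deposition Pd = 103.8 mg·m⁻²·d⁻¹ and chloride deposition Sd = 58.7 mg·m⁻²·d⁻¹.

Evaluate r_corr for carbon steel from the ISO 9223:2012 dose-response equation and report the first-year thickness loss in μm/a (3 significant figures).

r_corr = 51.2 μm/a

carbon steel: temperature factor f = -0.054·(10.8) = -0.5832
  sulphur-dioxide contribution → 33.18 μm/a
  chloride contribution → 17.98 μm/a
  ⇒ r_corr(carbon steel) = 51.15 μm/a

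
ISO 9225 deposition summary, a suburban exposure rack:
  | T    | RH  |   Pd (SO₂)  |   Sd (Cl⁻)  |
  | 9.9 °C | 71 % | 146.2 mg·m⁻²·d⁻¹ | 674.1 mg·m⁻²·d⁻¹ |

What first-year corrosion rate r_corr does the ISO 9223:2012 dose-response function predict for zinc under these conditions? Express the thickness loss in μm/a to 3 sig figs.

r_corr = 5.95 μm/a

zinc: f(T) = +0.038·(T−10) [T≤10 °C] = -0.0038
  Pd branch = 0.0129·Pd^0.44·e^(0.046·RH+f) = 3.019 μm/a
  Cl⁻ term: 0.0175·674.1^0.57·exp(0.008·71+0.085·9.9) = 2.935
  sum: 3.019 + 2.935 → r_corr = 5.954 μm/a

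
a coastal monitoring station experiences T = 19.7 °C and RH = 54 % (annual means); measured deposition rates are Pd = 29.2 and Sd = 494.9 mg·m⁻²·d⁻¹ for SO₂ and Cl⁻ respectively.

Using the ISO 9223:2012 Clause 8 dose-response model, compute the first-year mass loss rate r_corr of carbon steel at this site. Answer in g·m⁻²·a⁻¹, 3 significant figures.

carbon steel: temperature factor f = -0.054·(9.7) = -0.5238
  SO₂ term: 1.77·29.2^0.52·exp(0.02·54-0.5238) = 17.85
  Sd branch = 0.102·Sd^0.62·e^(0.033·RH+0.04·T) = 62.42 μm/a
  r_corr = 17.85 + 62.42 = 80.27 μm/a
Convert to mass loss: 80.27 μm/a × 7.85 g/cm³ = 630.1 g·m⁻²·a⁻¹

r_corr = 630 g·m⁻²·a⁻¹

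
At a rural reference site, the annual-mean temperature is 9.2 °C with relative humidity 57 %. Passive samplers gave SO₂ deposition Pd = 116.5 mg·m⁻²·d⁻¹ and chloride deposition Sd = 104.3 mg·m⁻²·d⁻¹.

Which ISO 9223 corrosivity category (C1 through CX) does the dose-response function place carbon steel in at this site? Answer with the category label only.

carbon steel: T≤10 °C ⇒ hinge +0.150·(9.2−10) = -0.1200
  Pd branch = 1.77·Pd^0.52·e^(0.02·RH+f) = 58.27 μm/a
  Sd branch = 0.102·Sd^0.62·e^(0.033·RH+0.04·T) = 17.25 μm/a
  sum: 58.27 + 17.25 → r_corr = 75.51 μm/a
Category bounds: 50…80 μm/a bracket r_corr ⇒ C4

C4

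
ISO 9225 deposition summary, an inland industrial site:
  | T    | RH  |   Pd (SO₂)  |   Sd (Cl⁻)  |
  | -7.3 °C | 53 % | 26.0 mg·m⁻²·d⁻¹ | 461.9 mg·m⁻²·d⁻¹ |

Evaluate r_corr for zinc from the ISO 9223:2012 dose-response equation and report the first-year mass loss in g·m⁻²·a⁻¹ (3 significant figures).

zinc: temperature factor f = +0.038·(-17.3) = -0.6574
  SO₂ term: 0.0129·26.0^0.44·exp(0.046·53-0.6574) = 0.321
  Sd branch = 0.0175·Sd^0.57·e^(0.008·RH+0.085·T) = 0.4748 μm/a
  r_corr = 0.321 + 0.4748 = 0.7958 μm/a
Convert to mass loss: 0.7958 μm/a × 7.14 g/cm³ = 5.682 g·m⁻²·a⁻¹

r_corr = 5.68 g·m⁻²·a⁻¹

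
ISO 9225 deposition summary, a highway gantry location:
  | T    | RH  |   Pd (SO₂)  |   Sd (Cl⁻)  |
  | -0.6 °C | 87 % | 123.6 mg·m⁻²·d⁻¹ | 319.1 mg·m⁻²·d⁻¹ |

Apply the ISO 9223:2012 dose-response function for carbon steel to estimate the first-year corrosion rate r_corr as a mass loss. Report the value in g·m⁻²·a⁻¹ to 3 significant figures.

r_corr = 690 g·m⁻²·a⁻¹

carbon steel: T≤10 °C ⇒ hinge +0.150·(-0.6−10) = -1.5900
  sulphur-dioxide contribution → 25.17 μm/a
  chloride contribution → 62.73 μm/a
  ⇒ r_corr(carbon steel) = 87.9 μm/a
Convert to mass loss: 87.9 μm/a × 7.85 g/cm³ = 690 g·m⁻²·a⁻¹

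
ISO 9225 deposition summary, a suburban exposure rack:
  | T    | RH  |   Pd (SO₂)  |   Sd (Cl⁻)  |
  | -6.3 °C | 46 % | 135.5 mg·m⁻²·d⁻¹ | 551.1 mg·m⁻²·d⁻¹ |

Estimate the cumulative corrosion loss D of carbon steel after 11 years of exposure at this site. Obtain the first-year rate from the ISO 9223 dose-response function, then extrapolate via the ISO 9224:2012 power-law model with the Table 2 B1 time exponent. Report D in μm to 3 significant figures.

carbon steel: temperature factor f = +0.150·(-16.3) = -2.4450
  SO₂ term: 1.77·135.5^0.52·exp(0.02·46-2.4450) = 4.946
  Sd branch = 0.102·Sd^0.62·e^(0.033·RH+0.04·T) = 18.11 μm/a
  sum: 4.946 + 18.11 → r_corr = 23.06 μm/a
Power-law: D(11) = r_corr · 11^0.523
  D(11) = 23.06 × 11^0.523 = 23.06 × 3.505 = 80.81 μm

D(11) = 80.8 μm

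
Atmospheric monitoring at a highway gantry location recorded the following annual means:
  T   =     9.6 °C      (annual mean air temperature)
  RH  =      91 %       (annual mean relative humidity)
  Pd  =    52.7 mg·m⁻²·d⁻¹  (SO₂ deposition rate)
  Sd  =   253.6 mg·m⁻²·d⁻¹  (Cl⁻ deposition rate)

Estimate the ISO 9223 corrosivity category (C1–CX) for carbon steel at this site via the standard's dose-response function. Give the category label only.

carbon steel: T≤10 °C ⇒ hinge +0.150·(9.6−10) = -0.0600
  Pd branch = 1.77·Pd^0.52·e^(0.02·RH+f) = 80.85 μm/a
  Sd branch = 0.102·Sd^0.62·e^(0.033·RH+0.04·T) = 93.35 μm/a
  r_corr = 80.85 + 93.35 = 174.2 μm/a
174 μm/a falls in (80, 200] for carbon steel → category C5

C5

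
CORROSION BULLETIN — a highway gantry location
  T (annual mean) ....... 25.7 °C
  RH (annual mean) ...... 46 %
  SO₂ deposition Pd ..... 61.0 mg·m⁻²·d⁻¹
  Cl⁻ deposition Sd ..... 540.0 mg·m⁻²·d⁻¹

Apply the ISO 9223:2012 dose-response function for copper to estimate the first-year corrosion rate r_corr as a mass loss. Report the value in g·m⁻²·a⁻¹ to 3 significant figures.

copper: temperature factor f = -0.080·(15.7) = -1.2560
  Pd branch = 0.0053·Pd^0.26·e^(0.059·RH+f) = 0.06632 μm/a
  Cl⁻ term: 0.01025·540.0^0.27·exp(0.036·46+0.049·25.7) = 1.034
  sum: 0.06632 + 1.034 → r_corr = 1.1 μm/a
Convert to mass loss: 1.1 μm/a × 8.96 g/cm³ = 9.86 g·m⁻²·a⁻¹

r_corr = 9.86 g·m⁻²·a⁻¹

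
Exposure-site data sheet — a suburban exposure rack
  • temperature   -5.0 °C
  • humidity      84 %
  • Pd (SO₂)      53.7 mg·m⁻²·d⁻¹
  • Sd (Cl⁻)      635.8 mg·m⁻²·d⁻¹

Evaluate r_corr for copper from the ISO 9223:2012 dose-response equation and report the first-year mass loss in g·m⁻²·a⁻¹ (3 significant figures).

r_corr = 11.3 g·m⁻²·a⁻¹

copper: T≤10 °C ⇒ hinge +0.126·(-5.0−10) = -1.8900
  Pd branch = 0.0053·Pd^0.26·e^(0.059·RH+f) = 0.3203 μm/a
  Sd branch = 0.01025·Sd^0.27·e^(0.036·RH+0.049·T) = 0.943 μm/a
  r_corr = 0.3203 + 0.943 = 1.263 μm/a
Convert to mass loss: 1.263 μm/a × 8.96 g/cm³ = 11.32 g·m⁻²·a⁻¹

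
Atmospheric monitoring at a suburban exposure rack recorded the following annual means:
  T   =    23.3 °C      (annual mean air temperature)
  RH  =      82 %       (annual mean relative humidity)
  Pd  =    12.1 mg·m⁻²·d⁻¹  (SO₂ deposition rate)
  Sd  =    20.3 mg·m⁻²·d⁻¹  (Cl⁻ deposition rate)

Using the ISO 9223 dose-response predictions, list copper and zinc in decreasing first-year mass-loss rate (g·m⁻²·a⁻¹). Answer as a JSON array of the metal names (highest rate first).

["copper", "zinc"]

copper: f(T) = -0.080·(T−10) [T>10 °C] = -1.0640
  SO₂ term: 0.0053·12.1^0.26·exp(0.059·82-1.0640) = 0.4414
  Sd branch = 0.01025·Sd^0.27·e^(0.036·RH+0.049·T) = 1.386 μm/a
  r_corr = 0.4414 + 1.386 = 1.827 μm/a
  mass loss = 1.827 μm/a × 8.96 g/cm³ = 16.37 g·m⁻²·a⁻¹
zinc: f(T) = -0.071·(T−10) [T>10 °C] = -0.9443
  SO₂ term: 0.0129·12.1^0.44·exp(0.046·82-0.9443) = 0.6532
  Sd branch = 0.0175·Sd^0.57·e^(0.008·RH+0.085·T) = 1.359 μm/a
  r_corr = 0.6532 + 1.359 = 2.013 μm/a
  mass loss = 2.013 μm/a × 7.14 g/cm³ = 14.37 g·m⁻²·a⁻¹
Ordering by g·m⁻²·a⁻¹: copper (16.4) > zinc (14.4)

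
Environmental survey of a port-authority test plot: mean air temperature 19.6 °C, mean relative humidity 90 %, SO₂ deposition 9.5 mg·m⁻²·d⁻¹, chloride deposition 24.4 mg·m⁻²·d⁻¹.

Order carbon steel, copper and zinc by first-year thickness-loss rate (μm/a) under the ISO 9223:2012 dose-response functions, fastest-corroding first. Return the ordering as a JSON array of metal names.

["carbon steel", "copper", "zinc"]

carbon steel: T>10 °C ⇒ hinge -0.054·(19.6−10) = -0.5184
  Pd branch = 1.77·Pd^0.52·e^(0.02·RH+f) = 20.56 μm/a
  Sd branch = 0.102·Sd^0.62·e^(0.033·RH+0.04·T) = 31.56 μm/a
  r_corr = 20.56 + 31.56 = 52.12 μm/a
copper: temperature factor f = -0.080·(9.6) = -0.7680
  SO₂ term: 0.0053·9.5^0.26·exp(0.059·90-0.7680) = 0.8934
  Cl⁻ term: 0.01025·24.4^0.27·exp(0.036·90+0.049·19.6) = 1.62
  r_corr = 0.8934 + 1.62 = 2.513 μm/a
zinc: T>10 °C ⇒ hinge -0.071·(19.6−10) = -0.6816
  SO₂ term: 0.0129·9.5^0.44·exp(0.046·90-0.6816) = 1.103
  Cl⁻ term: 0.0175·24.4^0.57·exp(0.008·90+0.085·19.6) = 1.175
  r_corr = 1.103 + 1.175 = 2.279 μm/a
Ordering by μm/a: carbon steel (52.1) > copper (2.51) > zinc (2.28)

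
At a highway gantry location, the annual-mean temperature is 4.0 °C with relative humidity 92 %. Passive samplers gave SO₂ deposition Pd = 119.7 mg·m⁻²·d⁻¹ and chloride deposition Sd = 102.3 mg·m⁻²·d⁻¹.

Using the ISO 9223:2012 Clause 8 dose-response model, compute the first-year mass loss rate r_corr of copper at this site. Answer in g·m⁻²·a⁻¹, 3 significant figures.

copper: f(T) = +0.126·(T−10) [T≤10 °C] = -0.7560
  sulphur-dioxide contribution → 1.966 μm/a
  chloride contribution → 1.194 μm/a
  total first-year rate 3.16 μm/a
Convert to mass loss: 3.16 μm/a × 8.96 g/cm³ = 28.31 g·m⁻²·a⁻¹

r_corr = 28.3 g·m⁻²·a⁻¹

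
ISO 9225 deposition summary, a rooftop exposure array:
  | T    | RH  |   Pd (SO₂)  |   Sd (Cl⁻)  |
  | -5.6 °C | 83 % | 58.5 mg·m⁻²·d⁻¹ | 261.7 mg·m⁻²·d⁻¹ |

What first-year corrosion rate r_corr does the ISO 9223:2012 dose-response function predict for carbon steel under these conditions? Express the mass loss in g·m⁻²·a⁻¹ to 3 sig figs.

carbon steel: f(T) = +0.150·(T−10) [T≤10 °C] = -2.3400
  SO₂ term: 1.77·58.5^0.52·exp(0.02·83-2.3400) = 7.44
  Sd branch = 0.102·Sd^0.62·e^(0.033·RH+0.04·T) = 39.8 μm/a
  sum: 7.44 + 39.8 → r_corr = 47.24 μm/a
Convert to mass loss: 47.24 μm/a × 7.85 g/cm³ = 370.8 g·m⁻²·a⁻¹

r_corr = 371 g·m⁻²·a⁻¹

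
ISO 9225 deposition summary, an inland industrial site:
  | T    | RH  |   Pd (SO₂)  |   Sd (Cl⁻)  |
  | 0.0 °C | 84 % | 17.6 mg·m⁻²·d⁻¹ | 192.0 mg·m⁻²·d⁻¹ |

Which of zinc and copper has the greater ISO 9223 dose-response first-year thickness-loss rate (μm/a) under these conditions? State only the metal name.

zinc: f(T) = +0.038·(T−10) [T≤10 °C] = -0.3800
  sulphur-dioxide contribution → 1.485 μm/a
  chloride contribution → 0.6861 μm/a
  total first-year rate 2.171 μm/a
copper: T≤10 °C ⇒ hinge +0.126·(0.0−10) = -1.2600
  sulphur-dioxide contribution → 0.4501 μm/a
  chloride contribution → 0.872 μm/a
  ⇒ r_corr(copper) = 1.322 μm/a
Ordering by μm/a: zinc (2.17) > copper (1.32)

zinc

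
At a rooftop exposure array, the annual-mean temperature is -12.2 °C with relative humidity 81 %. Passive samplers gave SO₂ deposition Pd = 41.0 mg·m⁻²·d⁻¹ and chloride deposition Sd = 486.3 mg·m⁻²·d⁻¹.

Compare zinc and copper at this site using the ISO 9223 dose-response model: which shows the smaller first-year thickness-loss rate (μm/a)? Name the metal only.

zinc: temperature factor f = +0.038·(-22.2) = -0.8436
  sulphur-dioxide contribution → 1.18 μm/a
  chloride contribution → 0.4033 μm/a
  ⇒ r_corr(zinc) = 1.584 μm/a
copper: T≤10 °C ⇒ hinge +0.126·(-12.2−10) = -2.7972
  sulphur-dioxide contribution → 0.101 μm/a
  chloride contribution → 0.5533 μm/a
  total first-year rate 0.6543 μm/a
Ordering by μm/a: zinc (1.58) > copper (0.654)

copper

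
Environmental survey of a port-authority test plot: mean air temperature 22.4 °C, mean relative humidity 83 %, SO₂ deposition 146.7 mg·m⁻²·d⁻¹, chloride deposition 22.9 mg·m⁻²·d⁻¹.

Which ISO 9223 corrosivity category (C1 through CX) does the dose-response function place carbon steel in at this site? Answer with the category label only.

C5

carbon steel: f(T) = -0.054·(T−10) [T>10 °C] = -0.6696
  Pd branch = 1.77·Pd^0.52·e^(0.02·RH+f) = 63.77 μm/a
  Sd branch = 0.102·Sd^0.62·e^(0.033·RH+0.04·T) = 26.94 μm/a
  sum: 63.77 + 26.94 → r_corr = 90.71 μm/a
ISO 9223 Table 2 (carbon steel): 80 < 90.7 ≤ 200 μm/a ⇒ C5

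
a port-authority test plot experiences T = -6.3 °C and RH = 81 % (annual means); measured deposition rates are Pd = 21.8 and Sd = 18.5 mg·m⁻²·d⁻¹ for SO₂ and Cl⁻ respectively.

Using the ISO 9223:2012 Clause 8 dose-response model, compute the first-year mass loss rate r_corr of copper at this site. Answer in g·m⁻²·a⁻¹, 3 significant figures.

r_corr = 4.35 g·m⁻²·a⁻¹

copper: T≤10 °C ⇒ hinge +0.126·(-6.3−10) = -2.0538
  SO₂ term: 0.0053·21.8^0.26·exp(0.059·81-2.0538) = 0.1802
  Cl⁻ term: 0.01025·18.5^0.27·exp(0.036·81+0.049·-6.3) = 0.3056
  r_corr = 0.1802 + 0.3056 = 0.4859 μm/a
Convert to mass loss: 0.4859 μm/a × 8.96 g/cm³ = 4.353 g·m⁻²·a⁻¹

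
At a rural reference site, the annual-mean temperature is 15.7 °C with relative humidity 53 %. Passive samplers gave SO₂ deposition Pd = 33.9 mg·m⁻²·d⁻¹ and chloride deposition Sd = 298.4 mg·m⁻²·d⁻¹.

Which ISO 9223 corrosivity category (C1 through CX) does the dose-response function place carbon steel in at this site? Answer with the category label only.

carbon steel: f(T) = -0.054·(T−10) [T>10 °C] = -0.3078
  Pd branch = 1.77·Pd^0.52·e^(0.02·RH+f) = 23.46 μm/a
  Cl⁻ term: 0.102·298.4^0.62·exp(0.033·53+0.04·15.7) = 37.61
  sum: 23.46 + 37.61 → r_corr = 61.07 μm/a
61.1 μm/a falls in (50, 80] for carbon steel → category C4

C4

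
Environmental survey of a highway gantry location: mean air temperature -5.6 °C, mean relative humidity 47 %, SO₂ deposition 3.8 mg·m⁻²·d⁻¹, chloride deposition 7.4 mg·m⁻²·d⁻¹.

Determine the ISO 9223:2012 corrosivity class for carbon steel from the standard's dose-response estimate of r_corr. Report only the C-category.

carbon steel: temperature factor f = +0.150·(-15.6) = -2.3400
  sulphur-dioxide contribution → 0.8739 μm/a
  chloride contribution → 1.33 μm/a
  ⇒ r_corr(carbon steel) = 2.204 μm/a
Category bounds: 1.3…25 μm/a bracket r_corr ⇒ C2

C2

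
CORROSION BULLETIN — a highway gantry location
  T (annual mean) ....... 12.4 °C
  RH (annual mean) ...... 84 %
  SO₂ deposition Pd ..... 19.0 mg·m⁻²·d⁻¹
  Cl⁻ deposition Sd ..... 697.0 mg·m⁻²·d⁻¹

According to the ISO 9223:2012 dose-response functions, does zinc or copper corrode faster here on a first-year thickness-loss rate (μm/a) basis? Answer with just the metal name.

zinc

zinc: T>10 °C ⇒ hinge -0.071·(12.4−10) = -0.1704
  Pd branch = 0.0129·Pd^0.44·e^(0.046·RH+f) = 1.894 μm/a
  Sd branch = 0.0175·Sd^0.57·e^(0.008·RH+0.085·T) = 4.105 μm/a
  r_corr = 1.894 + 4.105 = 5.998 μm/a
copper: temperature factor f = -0.080·(2.4) = -0.1920
  SO₂ term: 0.0053·19.0^0.26·exp(0.059·84-0.1920) = 1.336
  Sd branch = 0.01025·Sd^0.27·e^(0.036·RH+0.049·T) = 2.268 μm/a
  r_corr = 1.336 + 2.268 = 3.603 μm/a
Ordering by μm/a: zinc (6) > copper (3.6)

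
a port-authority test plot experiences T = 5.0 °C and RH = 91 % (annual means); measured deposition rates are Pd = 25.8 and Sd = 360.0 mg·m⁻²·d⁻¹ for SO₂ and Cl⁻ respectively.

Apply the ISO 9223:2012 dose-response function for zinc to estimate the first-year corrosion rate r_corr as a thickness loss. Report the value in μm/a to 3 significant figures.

r_corr = 4.52 μm/a

zinc: f(T) = +0.038·(T−10) [T≤10 °C] = -0.1900
  Pd branch = 0.0129·Pd^0.44·e^(0.046·RH+f) = 2.932 μm/a
  Sd branch = 0.0175·Sd^0.57·e^(0.008·RH+0.085·T) = 1.588 μm/a
  sum: 2.932 + 1.588 → r_corr = 4.52 μm/a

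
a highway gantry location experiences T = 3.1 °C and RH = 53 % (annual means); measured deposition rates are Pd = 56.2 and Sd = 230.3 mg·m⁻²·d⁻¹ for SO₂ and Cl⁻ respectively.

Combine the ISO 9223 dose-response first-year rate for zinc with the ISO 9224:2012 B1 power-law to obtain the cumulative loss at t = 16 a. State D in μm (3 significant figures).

zinc: T≤10 °C ⇒ hinge +0.038·(3.1−10) = -0.2622
  sulphur-dioxide contribution → 0.669 μm/a
  chloride contribution → 0.7729 μm/a
  ⇒ r_corr(zinc) = 1.442 μm/a
Power-law: D(16) = r_corr · 16^0.813
  D(16) = 1.442 × 16^0.813 = 1.442 × 9.527 = 13.74 μm

D(16) = 13.7 μm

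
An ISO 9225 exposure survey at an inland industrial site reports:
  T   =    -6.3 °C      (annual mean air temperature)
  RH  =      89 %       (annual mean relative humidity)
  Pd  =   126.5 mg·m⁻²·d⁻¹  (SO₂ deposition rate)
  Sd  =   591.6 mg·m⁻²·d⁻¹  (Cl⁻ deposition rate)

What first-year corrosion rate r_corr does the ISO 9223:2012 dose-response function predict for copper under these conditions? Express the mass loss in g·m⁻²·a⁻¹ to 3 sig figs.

copper: T≤10 °C ⇒ hinge +0.126·(-6.3−10) = -2.0538
  SO₂ term: 0.0053·126.5^0.26·exp(0.059·89-2.0538) = 0.4564
  Cl⁻ term: 0.01025·591.6^0.27·exp(0.036·89+0.049·-6.3) = 1.039
  r_corr = 0.4564 + 1.039 = 1.495 μm/a
Convert to mass loss: 1.495 μm/a × 8.96 g/cm³ = 13.4 g·m⁻²·a⁻¹

r_corr = 13.4 g·m⁻²·a⁻¹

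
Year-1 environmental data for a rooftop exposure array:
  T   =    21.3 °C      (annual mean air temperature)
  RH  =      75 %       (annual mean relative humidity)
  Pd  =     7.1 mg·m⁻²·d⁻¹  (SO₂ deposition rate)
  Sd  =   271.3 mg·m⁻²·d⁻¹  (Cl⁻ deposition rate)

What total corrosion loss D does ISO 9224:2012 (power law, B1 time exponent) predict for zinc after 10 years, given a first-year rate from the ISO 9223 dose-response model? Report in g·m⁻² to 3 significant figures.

D(10) = 241 g·m⁻²

zinc: temperature factor f = -0.071·(11.3) = -0.8023
  SO₂ term: 0.0129·7.1^0.44·exp(0.046·75-0.8023) = 0.4315
  Sd branch = 0.0175·Sd^0.57·e^(0.008·RH+0.085·T) = 4.753 μm/a
  sum: 0.4315 + 4.753 → r_corr = 5.185 μm/a
ISO 9224: D(t) = r_corr · t^b with b = 0.813 (zinc, B1)
  D(10) = 5.185 × 10^0.813 = 5.185 × 6.501 = 33.71 μm
  Mass loss = 33.71 μm × 7.14 g/cm³ = 240.7 g·m⁻²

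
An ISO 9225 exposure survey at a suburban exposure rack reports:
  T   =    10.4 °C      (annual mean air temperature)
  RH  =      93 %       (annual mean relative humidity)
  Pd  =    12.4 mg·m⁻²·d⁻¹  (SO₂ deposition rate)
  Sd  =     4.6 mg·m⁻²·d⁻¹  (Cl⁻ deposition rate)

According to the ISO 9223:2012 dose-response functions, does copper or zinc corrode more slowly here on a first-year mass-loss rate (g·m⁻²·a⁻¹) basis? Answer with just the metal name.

copper: f(T) = -0.080·(T−10) [T>10 °C] = -0.0320
  sulphur-dioxide contribution → 2.386 μm/a
  chloride contribution → 0.7328 μm/a
  total first-year rate 3.119 μm/a
  mass loss = 3.119 μm/a × 8.96 g/cm³ = 27.94 g·m⁻²·a⁻¹
zinc: T>10 °C ⇒ hinge -0.071·(10.4−10) = -0.0284
  sulphur-dioxide contribution → 2.737 μm/a
  chloride contribution → 0.2127 μm/a
  ⇒ r_corr(zinc) = 2.95 μm/a
  mass loss = 2.95 μm/a × 7.14 g/cm³ = 21.06 g·m⁻²·a⁻¹
Ordering by g·m⁻²·a⁻¹: copper (27.9) > zinc (21.1)

zinc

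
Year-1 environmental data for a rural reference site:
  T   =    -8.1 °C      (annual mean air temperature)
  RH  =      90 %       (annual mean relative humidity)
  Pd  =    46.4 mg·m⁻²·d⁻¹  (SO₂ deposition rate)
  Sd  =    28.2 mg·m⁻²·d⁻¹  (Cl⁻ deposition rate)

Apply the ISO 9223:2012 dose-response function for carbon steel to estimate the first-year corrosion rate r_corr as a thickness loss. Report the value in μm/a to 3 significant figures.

r_corr = 16.6 μm/a

carbon steel: temperature factor f = +0.150·(-18.1) = -2.7150
  Pd branch = 1.77·Pd^0.52·e^(0.02·RH+f) = 5.214 μm/a
  Cl⁻ term: 0.102·28.2^0.62·exp(0.033·90+0.04·-8.1) = 11.4
  r_corr = 5.214 + 11.4 = 16.61 μm/a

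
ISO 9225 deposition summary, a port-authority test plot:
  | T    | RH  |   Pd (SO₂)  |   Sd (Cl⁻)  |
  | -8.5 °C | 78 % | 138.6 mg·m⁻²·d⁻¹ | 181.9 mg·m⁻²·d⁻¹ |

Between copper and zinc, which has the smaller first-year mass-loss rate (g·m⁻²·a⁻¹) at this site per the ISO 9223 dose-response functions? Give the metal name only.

copper

copper: f(T) = +0.126·(T−10) [T≤10 °C] = -2.3310
  Pd branch = 0.0053·Pd^0.26·e^(0.059·RH+f) = 0.1851 μm/a
  Sd branch = 0.01025·Sd^0.27·e^(0.036·RH+0.049·T) = 0.4566 μm/a
  r_corr = 0.1851 + 0.4566 = 0.6417 μm/a
  mass loss = 0.6417 μm/a × 8.96 g/cm³ = 5.749 g·m⁻²·a⁻¹
zinc: T≤10 °C ⇒ hinge +0.038·(-8.5−10) = -0.7030
  Pd branch = 0.0129·Pd^0.44·e^(0.046·RH+f) = 2.023 μm/a
  Cl⁻ term: 0.0175·181.9^0.57·exp(0.008·78+0.085·-8.5) = 0.3079
  sum: 2.023 + 0.3079 → r_corr = 2.33 μm/a
  mass loss = 2.33 μm/a × 7.14 g/cm³ = 16.64 g·m⁻²·a⁻¹
Ordering by g·m⁻²·a⁻¹: zinc (16.6) > copper (5.75)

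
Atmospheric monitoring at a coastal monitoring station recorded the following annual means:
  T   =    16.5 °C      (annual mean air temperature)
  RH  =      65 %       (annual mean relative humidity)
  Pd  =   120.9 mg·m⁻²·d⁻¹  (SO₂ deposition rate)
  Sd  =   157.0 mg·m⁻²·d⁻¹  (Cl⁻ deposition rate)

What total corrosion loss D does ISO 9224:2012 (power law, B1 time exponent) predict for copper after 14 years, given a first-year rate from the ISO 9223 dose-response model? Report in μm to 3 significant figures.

copper: f(T) = -0.080·(T−10) [T>10 °C] = -0.5200
  sulphur-dioxide contribution → 0.5074 μm/a
  chloride contribution → 0.9354 μm/a
  ⇒ r_corr(copper) = 1.443 μm/a
Long-term exponent b (ISO 9224 Table 2, B1) = 0.667
  D(14) = 1.443 × 14^0.667 = 1.443 × 5.814 = 8.389 μm

D(14) = 8.39 μm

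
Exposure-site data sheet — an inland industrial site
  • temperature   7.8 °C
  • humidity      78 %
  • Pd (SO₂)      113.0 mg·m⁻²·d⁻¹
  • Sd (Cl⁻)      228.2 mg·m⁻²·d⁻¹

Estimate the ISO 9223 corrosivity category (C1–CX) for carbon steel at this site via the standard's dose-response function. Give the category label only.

carbon steel: temperature factor f = +0.150·(-2.2) = -0.3300
  SO₂ term: 1.77·113.0^0.52·exp(0.02·78-0.3300) = 70.75
  Cl⁻ term: 0.102·228.2^0.62·exp(0.033·78+0.04·7.8) = 52.98
  r_corr = 70.75 + 52.98 = 123.7 μm/a
Category bounds: 80…200 μm/a bracket r_corr ⇒ C5

C5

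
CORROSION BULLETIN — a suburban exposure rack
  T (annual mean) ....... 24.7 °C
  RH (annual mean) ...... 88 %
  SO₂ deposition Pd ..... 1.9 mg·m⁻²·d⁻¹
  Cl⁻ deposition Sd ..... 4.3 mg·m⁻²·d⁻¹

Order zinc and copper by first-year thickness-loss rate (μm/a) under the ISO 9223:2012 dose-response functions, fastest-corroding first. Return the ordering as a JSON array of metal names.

["copper", "zinc"]

zinc: T>10 °C ⇒ hinge -0.071·(24.7−10) = -1.0437
  SO₂ term: 0.0129·1.9^0.44·exp(0.046·88-1.0437) = 0.3451
  Cl⁻ term: 0.0175·4.3^0.57·exp(0.008·88+0.085·24.7) = 0.6632
  r_corr = 0.3451 + 0.6632 = 1.008 μm/a
copper: f(T) = -0.080·(T−10) [T>10 °C] = -1.1760
  Pd branch = 0.0053·Pd^0.26·e^(0.059·RH+f) = 0.3474 μm/a
  Sd branch = 0.01025·Sd^0.27·e^(0.036·RH+0.049·T) = 1.211 μm/a
  r_corr = 0.3474 + 1.211 = 1.559 μm/a
Ordering by μm/a: copper (1.56) > zinc (1.01)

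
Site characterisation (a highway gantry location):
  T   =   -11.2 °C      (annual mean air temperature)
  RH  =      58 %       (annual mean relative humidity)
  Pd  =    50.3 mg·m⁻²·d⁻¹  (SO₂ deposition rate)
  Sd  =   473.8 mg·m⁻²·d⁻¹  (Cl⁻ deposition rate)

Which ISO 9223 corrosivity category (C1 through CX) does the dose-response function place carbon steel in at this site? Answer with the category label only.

carbon steel: T≤10 °C ⇒ hinge +0.150·(-11.2−10) = -3.1800
  Pd branch = 1.77·Pd^0.52·e^(0.02·RH+f) = 1.801 μm/a
  Cl⁻ term: 0.102·473.8^0.62·exp(0.033·58+0.04·-11.2) = 20.14
  sum: 1.801 + 20.14 → r_corr = 21.94 μm/a
Category bounds: 1.3…25 μm/a bracket r_corr ⇒ C2

C2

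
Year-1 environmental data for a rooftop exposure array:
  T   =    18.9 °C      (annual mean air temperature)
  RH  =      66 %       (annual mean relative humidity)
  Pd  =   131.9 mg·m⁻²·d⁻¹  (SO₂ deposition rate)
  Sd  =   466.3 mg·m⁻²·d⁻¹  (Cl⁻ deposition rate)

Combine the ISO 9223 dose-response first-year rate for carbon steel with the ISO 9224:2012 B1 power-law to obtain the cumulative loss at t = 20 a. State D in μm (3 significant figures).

D(20) = 663 μm

carbon steel: T>10 °C ⇒ hinge -0.054·(18.9−10) = -0.4806
  Pd branch = 1.77·Pd^0.52·e^(0.02·RH+f) = 51.89 μm/a
  Cl⁻ term: 0.102·466.3^0.62·exp(0.033·66+0.04·18.9) = 86.58
  r_corr = 51.89 + 86.58 = 138.5 μm/a
ISO 9224: D(t) = r_corr · t^b with b = 0.523 (carbon steel, B1)
  D(20) = 138.5 × 20^0.523 = 138.5 × 4.791 = 663.4 μm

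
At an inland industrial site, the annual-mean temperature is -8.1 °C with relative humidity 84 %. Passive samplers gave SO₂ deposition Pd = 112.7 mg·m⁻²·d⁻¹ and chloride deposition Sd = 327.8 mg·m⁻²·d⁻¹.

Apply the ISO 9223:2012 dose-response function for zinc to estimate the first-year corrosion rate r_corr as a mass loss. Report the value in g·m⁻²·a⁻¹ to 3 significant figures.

zinc: T≤10 °C ⇒ hinge +0.038·(-8.1−10) = -0.6878
  SO₂ term: 0.0129·112.7^0.44·exp(0.046·84-0.6878) = 2.471
  Sd branch = 0.0175·Sd^0.57·e^(0.008·RH+0.085·T) = 0.4675 μm/a
  sum: 2.471 + 0.4675 → r_corr = 2.938 μm/a
Convert to mass loss: 2.938 μm/a × 7.14 g/cm³ = 20.98 g·m⁻²·a⁻¹

r_corr = 21.0 g·m⁻²·a⁻¹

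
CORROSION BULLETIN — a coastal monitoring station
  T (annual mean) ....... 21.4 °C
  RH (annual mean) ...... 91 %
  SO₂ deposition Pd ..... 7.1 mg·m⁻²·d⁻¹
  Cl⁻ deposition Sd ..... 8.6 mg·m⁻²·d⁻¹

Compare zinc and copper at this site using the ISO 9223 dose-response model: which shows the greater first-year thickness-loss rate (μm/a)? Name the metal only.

copper

zinc: temperature factor f = -0.071·(11.4) = -0.8094
  Pd branch = 0.0129·Pd^0.44·e^(0.046·RH+f) = 0.8945 μm/a
  Sd branch = 0.0175·Sd^0.57·e^(0.008·RH+0.085·T) = 0.7618 μm/a
  sum: 0.8945 + 0.7618 → r_corr = 1.656 μm/a
copper: f(T) = -0.080·(T−10) [T>10 °C] = -0.9120
  Pd branch = 0.0053·Pd^0.26·e^(0.059·RH+f) = 0.7608 μm/a
  Cl⁻ term: 0.01025·8.6^0.27·exp(0.036·91+0.049·21.4) = 1.384
  sum: 0.7608 + 1.384 → r_corr = 2.145 μm/a
Ordering by μm/a: copper (2.14) > zinc (1.66)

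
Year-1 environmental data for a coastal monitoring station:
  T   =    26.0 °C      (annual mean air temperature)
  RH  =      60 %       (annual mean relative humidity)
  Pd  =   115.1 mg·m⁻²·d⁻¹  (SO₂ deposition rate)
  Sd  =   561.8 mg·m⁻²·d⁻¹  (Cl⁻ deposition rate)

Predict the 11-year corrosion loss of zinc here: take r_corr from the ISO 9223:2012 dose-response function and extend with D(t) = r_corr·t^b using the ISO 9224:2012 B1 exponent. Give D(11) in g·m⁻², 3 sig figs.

D(11) = 504 g·m⁻²

zinc: T>10 °C ⇒ hinge -0.071·(26.0−10) = -1.1360
  SO₂ term: 0.0129·115.1^0.44·exp(0.046·60-1.1360) = 0.5281
  Cl⁻ term: 0.0175·561.8^0.57·exp(0.008·60+0.085·26.0) = 9.518
  sum: 0.5281 + 9.518 → r_corr = 10.05 μm/a
Long-term exponent b (ISO 9224 Table 2, B1) = 0.813
  D(11) = 10.05 × 11^0.813 = 10.05 × 7.025 = 70.58 μm
  Mass loss = 70.58 μm × 7.14 g/cm³ = 503.9 g·m⁻²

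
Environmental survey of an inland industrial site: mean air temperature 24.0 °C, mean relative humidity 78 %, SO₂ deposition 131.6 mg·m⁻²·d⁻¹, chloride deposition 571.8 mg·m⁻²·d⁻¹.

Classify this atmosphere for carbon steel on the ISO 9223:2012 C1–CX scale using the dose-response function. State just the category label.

CX

carbon steel: temperature factor f = -0.054·(14.0) = -0.7560
  SO₂ term: 1.77·131.6^0.52·exp(0.02·78-0.7560) = 50.02
  Sd branch = 0.102·Sd^0.62·e^(0.033·RH+0.04·T) = 179 μm/a
  r_corr = 50.02 + 179 = 229 μm/a
ISO 9223 Table 2 (carbon steel): 200 < 229 ≤ 700 μm/a ⇒ CX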